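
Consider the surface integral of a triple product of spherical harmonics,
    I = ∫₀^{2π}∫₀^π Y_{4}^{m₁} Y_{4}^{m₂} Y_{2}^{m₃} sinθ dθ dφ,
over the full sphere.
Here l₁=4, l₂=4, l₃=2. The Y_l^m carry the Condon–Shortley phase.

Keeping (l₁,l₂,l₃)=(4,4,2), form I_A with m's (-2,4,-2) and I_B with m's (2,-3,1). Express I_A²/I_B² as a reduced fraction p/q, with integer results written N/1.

8/25

l's match ⇒ only the (l;m) 3-j factors differ between A and B.
A: triangle coeff Δ(4,4,2) = 1/13860; Σ_t [6,6]: t=6:+1/2880 = 1/2880; (3j)²=2/165 [(4 4 2; -2 4 -2)], sign=+1
B: triangle coeff Δ(4,4,2) = 1/13860; Σ_t [0,1]: t=0:+1/1440 t=1:−1/240 = -1/288; (3j)²=5/132 [(4 4 2; 2 -3 1)], sign=+1
I_A²/I_B² = (2/165)/(5/132) = 8/25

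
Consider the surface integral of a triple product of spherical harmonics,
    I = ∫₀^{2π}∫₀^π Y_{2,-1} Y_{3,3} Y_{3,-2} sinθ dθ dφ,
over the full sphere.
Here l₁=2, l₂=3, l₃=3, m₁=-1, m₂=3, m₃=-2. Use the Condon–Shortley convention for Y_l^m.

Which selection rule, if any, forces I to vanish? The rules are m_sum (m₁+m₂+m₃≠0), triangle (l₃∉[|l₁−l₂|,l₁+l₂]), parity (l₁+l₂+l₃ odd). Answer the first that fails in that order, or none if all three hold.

m₁+m₂+m₃ = -1 + 3 − 2 = 0  ✓
triangle: |2−3|=1 ≤ l₃=3 ≤ 2+3=5  ✓
parity: l₁+l₂+l₃ = 8 is even  ✓

none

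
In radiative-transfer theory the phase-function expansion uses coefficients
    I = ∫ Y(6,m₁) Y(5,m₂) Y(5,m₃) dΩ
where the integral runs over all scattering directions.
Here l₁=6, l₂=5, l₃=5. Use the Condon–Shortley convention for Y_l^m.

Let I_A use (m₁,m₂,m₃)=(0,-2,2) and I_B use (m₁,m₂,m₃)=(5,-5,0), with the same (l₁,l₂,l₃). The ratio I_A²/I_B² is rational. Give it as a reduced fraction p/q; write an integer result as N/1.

Shared (l₁,l₂,l₃)=(6,5,5): N and (l;000)² cancel in I_A²/I_B².
A: Δ = 6!·6!·4!/17! = 1/28588560; Racah Σ t=0..3: t=0:+1/3110400 t=1:−1/57600 t=2:+1/13824 t=3:−1/31104 = 1/43200; ⇒ 3j(6 5 5; 0 -2 2)² = 108/12155, sgn -1
B: Δ = 6!·6!·4!/17! = 1/28588560; Racah Σ t=0..0: t=0:+1/2073600 = 1/2073600; ⇒ 3j(6 5 5; 5 -5 0)² = 15/884, sgn -1
I_A²/I_B² = (108/12155)/(15/884) = 144/275

144/275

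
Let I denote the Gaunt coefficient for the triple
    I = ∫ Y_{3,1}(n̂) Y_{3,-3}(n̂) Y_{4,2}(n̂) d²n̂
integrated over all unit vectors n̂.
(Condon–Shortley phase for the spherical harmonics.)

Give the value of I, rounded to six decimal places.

-0.188451

Rules hold: Σm=0, L=10 even, 0≤4≤6.
N = 7·7·9 = 441
Δ = 2!·4!·4!/11! = 1/34650
Racah Σ t=0..2: t=0:+1/72 t=1:−1/16 t=2:+1/72 = -5/144
⇒ 3j(3 3 4; 0 0 0)² = 2/77, sgn -1
Racah Σ t=0..0: t=0:+1/192 = 1/192
⇒ 3j(3 3 4; 1 -3 2)² = 3/77, sgn +1
4πI² = N·(3j₀)²·(3jₘ)² = 54/121
I = -1·√(0.446281/4π) = -0.18845135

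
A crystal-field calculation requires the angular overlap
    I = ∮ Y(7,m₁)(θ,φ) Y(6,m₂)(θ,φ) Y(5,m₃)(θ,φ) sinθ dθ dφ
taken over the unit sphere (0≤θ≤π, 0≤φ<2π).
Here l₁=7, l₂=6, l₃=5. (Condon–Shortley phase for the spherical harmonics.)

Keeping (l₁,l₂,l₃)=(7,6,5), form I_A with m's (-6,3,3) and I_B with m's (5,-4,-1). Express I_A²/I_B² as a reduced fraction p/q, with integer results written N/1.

6552/6845

Shared (l₁,l₂,l₃)=(7,6,5): N and (l;000)² cancel in I_A²/I_B².
A: Δ = 8!·6!·4!/19! = 1/174594420; Racah Σ t=7..8: t=7:−1/14515200 t=8:+1/29030400 = -1/29030400; ⇒ 3j(7 6 5; -6 3 3)² = 12/1615, sgn -1
B: Δ = 8!·6!·4!/19! = 1/174594420; Racah Σ t=0..2: t=0:+1/7741440 t=1:−1/3628800 t=2:+1/24883200 = -37/348364800; ⇒ 3j(7 6 5; 5 -4 -1)² = 1369/176358, sgn -1
I_A²/I_B² = (12/1615)/(1369/176358) = 6552/6845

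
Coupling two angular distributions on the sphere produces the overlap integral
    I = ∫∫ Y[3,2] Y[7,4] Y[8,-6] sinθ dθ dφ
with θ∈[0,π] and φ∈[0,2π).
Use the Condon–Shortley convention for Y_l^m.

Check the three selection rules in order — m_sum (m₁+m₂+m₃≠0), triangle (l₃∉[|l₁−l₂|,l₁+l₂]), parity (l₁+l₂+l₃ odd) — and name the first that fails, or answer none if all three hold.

m₁+m₂+m₃ = 2 + 4 − 6 = 0  ✓
triangle: |3−7|=4 ≤ l₃=8 ≤ 3+7=10  ✓
parity: l₁+l₂+l₃ = 18 is even  ✓

none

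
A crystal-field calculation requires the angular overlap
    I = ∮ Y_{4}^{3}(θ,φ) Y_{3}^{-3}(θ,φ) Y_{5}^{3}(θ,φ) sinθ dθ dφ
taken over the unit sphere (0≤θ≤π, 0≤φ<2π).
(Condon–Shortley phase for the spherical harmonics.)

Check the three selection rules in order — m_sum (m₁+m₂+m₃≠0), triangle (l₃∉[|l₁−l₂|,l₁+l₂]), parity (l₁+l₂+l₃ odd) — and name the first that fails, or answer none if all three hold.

azimuthal sum: 3 − 3 + 3 = 3  ✗
1 ≤ 5 ≤ 7 (triangle on l)
L = 4 + 3 + 5 = 12 (even)

m_sum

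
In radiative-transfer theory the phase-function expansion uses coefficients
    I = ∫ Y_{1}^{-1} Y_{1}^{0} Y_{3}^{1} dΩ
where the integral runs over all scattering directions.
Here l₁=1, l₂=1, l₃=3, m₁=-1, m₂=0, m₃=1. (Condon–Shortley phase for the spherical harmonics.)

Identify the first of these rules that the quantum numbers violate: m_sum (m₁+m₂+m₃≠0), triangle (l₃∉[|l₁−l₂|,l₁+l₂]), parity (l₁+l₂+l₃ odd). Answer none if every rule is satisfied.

Σmᵢ = 0  ✓
l₃∈[|l₁−l₂|,l₁+l₂]=[0,2], have l₃=3  ✗
Σlᵢ = 5 ⇒ odd

triangle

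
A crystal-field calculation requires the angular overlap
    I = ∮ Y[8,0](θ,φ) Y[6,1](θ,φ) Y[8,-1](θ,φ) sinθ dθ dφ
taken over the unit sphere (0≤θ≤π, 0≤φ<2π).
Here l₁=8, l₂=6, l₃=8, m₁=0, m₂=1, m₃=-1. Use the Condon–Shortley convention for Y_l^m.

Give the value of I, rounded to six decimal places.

-0.041022

m-sum 0 ✓  L=22 even ✓  2≤8≤14 ✓
Π(2lᵢ+1) = 17×13×17 = 3757
triangle coeff Δ(8,6,8) = 1/13742520792
Σ_t [0,6]: t=0:+1/41803776000 t=1:−1/435456000 t=2:+1/39813120 t=3:−1/18662400 t=4:+1/39813120 t=5:−1/435456000 t=6:+1/41803776000 = -11/1393459200
(3j)²=600/96577 [(8 6 8; 0 0 0)], sign=-1
Σ_t [1,6]: t=1:−1/2612736000 t=2:+1/99532800 t=3:−1/24883200 t=4:+1/29859840 t=5:−1/174182400 t=6:+1/6967296000 = -11/4180377600
(3j)²=175/193154 [(8 6 8; 0 1 -1)], sign=+1
⇒ 4πI² = 52500/2482597
I = (-1)√(52500/2482597/(4π)) = -0.04102245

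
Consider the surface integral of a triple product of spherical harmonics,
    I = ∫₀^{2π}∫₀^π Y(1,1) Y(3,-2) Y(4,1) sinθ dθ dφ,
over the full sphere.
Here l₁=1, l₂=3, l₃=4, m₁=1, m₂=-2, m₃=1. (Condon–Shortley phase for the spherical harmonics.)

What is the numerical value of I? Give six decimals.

Rules hold: Σm=0, L=8 even, 2≤4≤4.
N = 3·7·9 = 189
Δ = 0!·2!·6!/9! = 1/252
Racah Σ t=0..0: t=0:+1/36 = 1/36
⇒ 3j(1 3 4; 0 0 0)² = 4/63, sgn +1
Racah Σ t=0..0: t=0:+1/240 = 1/240
⇒ 3j(1 3 4; 1 -2 1)² = 1/84, sgn -1
4πI² = N·(3j₀)²·(3jₘ)² = 1/7
I = -1·√(0.142857/4π) = -0.10662181

-0.106622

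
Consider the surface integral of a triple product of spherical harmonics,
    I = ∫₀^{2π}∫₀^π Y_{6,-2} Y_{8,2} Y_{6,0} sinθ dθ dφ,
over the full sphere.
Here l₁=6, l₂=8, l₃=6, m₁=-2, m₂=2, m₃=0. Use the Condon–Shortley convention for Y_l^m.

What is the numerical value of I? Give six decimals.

m-sum 0 ✓  L=20 even ✓  2≤6≤14 ✓
Π(2lᵢ+1) = 13×17×13 = 2873
triangle coeff Δ(6,8,6) = 1/1309458150
Σ_t [2,6]: t=2:+1/49766400 t=3:−1/3110400 t=4:+1/1327104 t=5:−1/3110400 t=6:+1/49766400 = 1/6635520
(3j)²=350/46189 [(6 8 6; 0 0 0)], sign=+1
Σ_t [4,8]: t=4:+1/19906560 t=5:−1/3110400 t=6:+1/3317760 t=7:−1/21772800 t=8:+1/1393459200 = -1/66355200
(3j)²=21/92378 [(6 8 6; -2 2 0)], sign=-1
⇒ 4πI² = 3675/742577
I = (-1)√(3675/742577/(4π)) = -0.01984509

-0.019845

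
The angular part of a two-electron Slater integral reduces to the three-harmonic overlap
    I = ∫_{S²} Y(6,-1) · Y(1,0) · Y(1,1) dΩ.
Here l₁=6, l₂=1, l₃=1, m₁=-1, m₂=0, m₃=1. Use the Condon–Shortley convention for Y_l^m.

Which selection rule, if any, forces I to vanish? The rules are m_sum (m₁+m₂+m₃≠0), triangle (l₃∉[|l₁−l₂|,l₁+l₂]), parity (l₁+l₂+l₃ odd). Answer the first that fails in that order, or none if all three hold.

triangle

Σmᵢ = 0  ✓
l₃∈[|l₁−l₂|,l₁+l₂]=[5,7], have l₃=1  ✗
Σlᵢ = 8 ⇒ even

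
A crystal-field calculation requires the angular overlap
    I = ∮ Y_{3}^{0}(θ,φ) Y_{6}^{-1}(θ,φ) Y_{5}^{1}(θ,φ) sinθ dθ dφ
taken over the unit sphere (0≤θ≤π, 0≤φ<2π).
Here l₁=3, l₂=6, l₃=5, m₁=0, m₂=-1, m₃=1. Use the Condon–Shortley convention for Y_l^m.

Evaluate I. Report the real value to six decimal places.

-0.123080

Checks pass: Σm=0; 14 even; l₃=5∈[3,9].
(2·3+1)(2·6+1)(2·5+1) = 1001
Δ: 4! 2! 8! / 15! → 1/675675
sum: t=1:−1/8640 t=2:+1/2304 t=3:−1/8640 = 7/34560
3j²(3 6 5; 0 0 0) = Δ·Π!·Σ² = 7/429  (sign -1)
sum: t=1:−1/6912 t=2:+1/2880 t=3:−1/17280 = 1/6912
3j²(3 6 5; 0 -1 1) = Δ·Π!·Σ² = 5/429  (sign +1)
combine: 4πI² = 1001·7/429·5/429 = 245/1287
take √, sign -1: I = -0.12308038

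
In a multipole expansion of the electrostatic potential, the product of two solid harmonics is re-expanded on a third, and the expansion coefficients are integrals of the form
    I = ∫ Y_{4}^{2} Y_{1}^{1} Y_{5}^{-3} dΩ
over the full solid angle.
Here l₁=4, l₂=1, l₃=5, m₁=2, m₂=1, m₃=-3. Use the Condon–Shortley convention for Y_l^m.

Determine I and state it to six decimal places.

-0.259847

Rules hold: Σm=0, L=10 even, 3≤5≤5.
N = 9·3·11 = 297
Δ = 0!·8!·2!/11! = 1/495
Racah Σ t=0..0: t=0:+1/576 = 1/576
⇒ 3j(4 1 5; 0 0 0)² = 5/99, sgn -1
Racah Σ t=0..0: t=0:+1/2880 = 1/2880
⇒ 3j(4 1 5; 2 1 -3)² = 28/495, sgn +1
4πI² = N·(3j₀)²·(3jₘ)² = 28/33
I = -1·√(0.848485/4π) = -0.25984664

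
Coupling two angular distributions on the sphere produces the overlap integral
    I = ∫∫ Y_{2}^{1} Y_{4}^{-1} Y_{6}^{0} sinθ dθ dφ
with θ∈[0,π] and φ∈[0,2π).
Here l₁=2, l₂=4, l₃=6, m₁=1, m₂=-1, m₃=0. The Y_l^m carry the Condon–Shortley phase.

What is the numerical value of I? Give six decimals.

Rules hold: Σm=0, L=12 even, 2≤6≤6.
N = 5·9·13 = 585
Δ = 0!·4!·8!/13! = 1/6435
Racah Σ t=0..0: t=0:+1/2304 = 1/2304
⇒ 3j(2 4 6; 0 0 0)² = 5/143, sgn +1
Racah Σ t=0..0: t=0:+1/4320 = 1/4320
⇒ 3j(2 4 6; 1 -1 0)² = 8/429, sgn +1
4πI² = N·(3j₀)²·(3jₘ)² = 600/1573
I = +1·√(0.381437/4π) = 0.17422334

0.174223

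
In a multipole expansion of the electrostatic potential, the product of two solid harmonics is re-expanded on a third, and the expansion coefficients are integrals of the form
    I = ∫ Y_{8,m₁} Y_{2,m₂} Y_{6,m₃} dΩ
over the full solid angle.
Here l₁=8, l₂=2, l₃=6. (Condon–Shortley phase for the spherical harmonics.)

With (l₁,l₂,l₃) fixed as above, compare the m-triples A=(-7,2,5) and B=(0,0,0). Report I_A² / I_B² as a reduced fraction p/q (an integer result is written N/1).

Same 8,2,6: normalisation and zero-m 3j drop out of the ratio.
A: Δ: 4! 12! 0! / 17! → 1/30940; sum: t=4:+1/958003200 = 1/958003200; 3j²(8 2 6; -7 2 5) = Δ·Π!·Σ² = 3/68  (sign -1)
B: Δ: 4! 12! 0! / 17! → 1/30940; sum: t=2:+1/2073600 = 1/2073600; 3j²(8 2 6; 0 0 0) = Δ·Π!·Σ² = 28/1105  (sign +1)
I_A²/I_B² = (3/68)/(28/1105) = 195/112

195/112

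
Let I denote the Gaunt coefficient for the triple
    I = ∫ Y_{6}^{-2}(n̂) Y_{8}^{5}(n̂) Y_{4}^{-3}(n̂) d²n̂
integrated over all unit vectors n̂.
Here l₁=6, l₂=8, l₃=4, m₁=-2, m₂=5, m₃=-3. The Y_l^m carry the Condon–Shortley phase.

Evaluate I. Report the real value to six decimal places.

0.021109

m-sum 0 ✓  L=18 even ✓  2≤4≤14 ✓
Π(2lᵢ+1) = 13×17×9 = 1989
triangle coeff Δ(6,8,4) = 1/23279256
Σ_t [4,6]: t=4:+1/1658880 t=5:−1/518400 t=6:+1/1658880 = -1/1382400
(3j)²=504/46189 [(6 8 4; 0 0 0)], sign=-1
Σ_t [7,8]: t=7:−1/21772800 t=8:+1/19353600 = 1/174182400
(3j)²=1/3876 [(6 8 4; -2 5 -3)], sign=-1
⇒ 4πI² = 378/67507
I = (+1)√(378/67507/(4π)) = 0.02110895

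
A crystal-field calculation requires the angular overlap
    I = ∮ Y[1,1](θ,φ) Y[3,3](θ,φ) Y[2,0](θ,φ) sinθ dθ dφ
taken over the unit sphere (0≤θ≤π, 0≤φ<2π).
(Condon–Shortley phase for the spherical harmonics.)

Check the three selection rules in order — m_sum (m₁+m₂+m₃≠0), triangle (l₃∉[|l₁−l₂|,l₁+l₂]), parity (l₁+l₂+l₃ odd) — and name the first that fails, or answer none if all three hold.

m_sum

azimuthal sum: 1 + 3 + 0 = 4  ✗
2 ≤ 2 ≤ 4 (triangle on l)
L = 1 + 3 + 2 = 6 (even)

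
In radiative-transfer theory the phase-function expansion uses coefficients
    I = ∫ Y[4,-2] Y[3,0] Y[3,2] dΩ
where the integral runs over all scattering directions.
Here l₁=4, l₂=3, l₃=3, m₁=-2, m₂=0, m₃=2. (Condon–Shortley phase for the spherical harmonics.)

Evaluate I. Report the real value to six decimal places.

-0.044418

Checks pass: Σm=0; 10 even; l₃=3∈[1,7].
(2·4+1)(2·3+1)(2·3+1) = 441
Δ: 4! 4! 2! / 11! → 1/34650
sum: t=1:−1/72 t=2:+1/16 t=3:−1/72 = 5/144
3j²(4 3 3; 0 0 0) = Δ·Π!·Σ² = 2/77  (sign -1)
sum: t=2:+1/96 t=3:−1/72 = -1/288
3j²(4 3 3; -2 0 2) = Δ·Π!·Σ² = 1/462  (sign +1)
combine: 4πI² = 441·2/77·1/462 = 3/121
take √, sign -1: I = -0.04441841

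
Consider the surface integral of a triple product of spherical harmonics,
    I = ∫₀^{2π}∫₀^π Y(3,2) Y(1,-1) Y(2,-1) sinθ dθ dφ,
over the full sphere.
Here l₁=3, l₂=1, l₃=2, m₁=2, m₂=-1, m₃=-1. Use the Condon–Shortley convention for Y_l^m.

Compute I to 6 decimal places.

m-sum 0 ✓  L=6 even ✓  2≤2≤4 ✓
Π(2lᵢ+1) = 7×3×5 = 105
triangle coeff Δ(3,1,2) = 1/105
Σ_t [1,1]: t=1:−1/4 = -1/4
(3j)²=3/35 [(3 1 2; 0 0 0)], sign=-1
Σ_t [0,0]: t=0:+1/12 = 1/12
(3j)²=2/21 [(3 1 2; 2 -1 -1)], sign=-1
⇒ 4πI² = 6/7
I = (+1)√(6/7/(4π)) = 0.26116903

0.261169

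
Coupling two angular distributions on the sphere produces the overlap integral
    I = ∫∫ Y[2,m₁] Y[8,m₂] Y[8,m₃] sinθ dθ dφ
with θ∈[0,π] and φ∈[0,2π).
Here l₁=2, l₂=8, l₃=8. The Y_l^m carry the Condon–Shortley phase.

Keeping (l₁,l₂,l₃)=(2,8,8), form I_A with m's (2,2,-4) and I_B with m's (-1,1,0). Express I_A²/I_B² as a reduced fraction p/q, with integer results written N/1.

55/1

Shared (l₁,l₂,l₃)=(2,8,8): N and (l;000)² cancel in I_A²/I_B².
A: Δ = 2!·2!·14!/19! = 1/348840; Racah Σ t=0..0: t=0:+1/348364800 = 1/348364800; ⇒ 3j(2 8 8; 2 2 -4)² = 11/646, sgn +1
B: Δ = 2!·2!·14!/19! = 1/348840; Racah Σ t=1..2: t=1:−1/58060800 t=2:+1/50803200 = 1/406425600; ⇒ 3j(2 8 8; -1 1 0)² = 1/3230, sgn +1
I_A²/I_B² = (11/646)/(1/3230) = 55/1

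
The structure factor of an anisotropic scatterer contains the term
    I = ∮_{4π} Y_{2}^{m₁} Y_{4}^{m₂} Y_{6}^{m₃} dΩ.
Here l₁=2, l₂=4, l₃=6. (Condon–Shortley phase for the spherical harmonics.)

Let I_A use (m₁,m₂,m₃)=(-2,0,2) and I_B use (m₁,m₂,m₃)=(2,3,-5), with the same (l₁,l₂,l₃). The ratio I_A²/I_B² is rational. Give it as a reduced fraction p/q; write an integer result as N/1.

Shared (l₁,l₂,l₃)=(2,4,6): N and (l;000)² cancel in I_A²/I_B².
A: Δ = 0!·4!·8!/13! = 1/6435; Racah Σ t=0..0: t=0:+1/13824 = 1/13824; ⇒ 3j(2 4 6; -2 0 2)² = 14/1287, sgn +1
B: Δ = 0!·4!·8!/13! = 1/6435; Racah Σ t=0..0: t=0:+1/120960 = 1/120960; ⇒ 3j(2 4 6; 2 3 -5)² = 2/39, sgn -1
I_A²/I_B² = (14/1287)/(2/39) = 7/33

7/33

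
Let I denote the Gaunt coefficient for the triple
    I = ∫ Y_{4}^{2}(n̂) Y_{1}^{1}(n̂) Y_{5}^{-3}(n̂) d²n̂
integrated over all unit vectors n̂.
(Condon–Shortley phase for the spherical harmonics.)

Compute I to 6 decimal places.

Checks pass: Σm=0; 10 even; l₃=5∈[3,5].
(2·4+1)(2·1+1)(2·5+1) = 297
Δ: 0! 8! 2! / 11! → 1/495
sum: t=0:+1/576 = 1/576
3j²(4 1 5; 0 0 0) = Δ·Π!·Σ² = 5/99  (sign -1)
sum: t=0:+1/2880 = 1/2880
3j²(4 1 5; 2 1 -3) = Δ·Π!·Σ² = 28/495  (sign +1)
combine: 4πI² = 297·5/99·28/495 = 28/33
take √, sign -1: I = -0.25984664

-0.259847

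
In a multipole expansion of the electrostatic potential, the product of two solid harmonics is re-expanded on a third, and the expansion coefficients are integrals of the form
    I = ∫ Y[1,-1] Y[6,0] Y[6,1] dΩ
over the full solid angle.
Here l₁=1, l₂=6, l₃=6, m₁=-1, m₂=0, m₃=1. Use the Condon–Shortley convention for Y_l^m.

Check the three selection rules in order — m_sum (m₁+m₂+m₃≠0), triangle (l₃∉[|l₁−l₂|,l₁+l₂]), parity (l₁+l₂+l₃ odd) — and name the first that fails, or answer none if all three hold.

Σmᵢ = 0  ✓
l₃∈[|l₁−l₂|,l₁+l₂]=[5,7], have l₃=6  ✓
Σlᵢ = 13 ⇒ odd  ✗

parity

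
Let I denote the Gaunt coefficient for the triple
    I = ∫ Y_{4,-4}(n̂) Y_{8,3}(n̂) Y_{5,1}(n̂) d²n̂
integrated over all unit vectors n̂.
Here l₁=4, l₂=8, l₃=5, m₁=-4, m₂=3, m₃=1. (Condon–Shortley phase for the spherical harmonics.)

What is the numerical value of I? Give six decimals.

0.000000

L=17 odd ⇒ parity kills the (l;000) factor ⇒ I = 0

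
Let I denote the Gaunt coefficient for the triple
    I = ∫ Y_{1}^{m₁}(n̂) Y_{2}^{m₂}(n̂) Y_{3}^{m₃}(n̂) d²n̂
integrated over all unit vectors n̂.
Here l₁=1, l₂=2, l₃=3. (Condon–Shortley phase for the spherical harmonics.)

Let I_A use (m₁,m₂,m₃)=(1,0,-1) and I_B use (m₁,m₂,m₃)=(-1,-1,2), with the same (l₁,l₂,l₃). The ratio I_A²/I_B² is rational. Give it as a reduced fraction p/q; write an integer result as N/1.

Shared (l₁,l₂,l₃)=(1,2,3): N and (l;000)² cancel in I_A²/I_B².
A: Δ = 0!·2!·4!/7! = 1/105; Racah Σ t=0..0: t=0:+1/8 = 1/8; ⇒ 3j(1 2 3; 1 0 -1)² = 2/35, sgn +1
B: Δ = 0!·2!·4!/7! = 1/105; Racah Σ t=0..0: t=0:+1/12 = 1/12; ⇒ 3j(1 2 3; -1 -1 2)² = 2/21, sgn -1
I_A²/I_B² = (2/35)/(2/21) = 3/5

3/5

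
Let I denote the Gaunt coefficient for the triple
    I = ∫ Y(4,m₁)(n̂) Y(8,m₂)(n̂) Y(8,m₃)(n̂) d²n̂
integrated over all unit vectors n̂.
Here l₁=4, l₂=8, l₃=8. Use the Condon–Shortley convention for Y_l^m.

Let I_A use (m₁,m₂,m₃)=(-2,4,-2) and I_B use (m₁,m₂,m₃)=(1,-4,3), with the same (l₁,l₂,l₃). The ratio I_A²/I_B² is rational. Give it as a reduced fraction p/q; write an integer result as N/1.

l's match ⇒ only the (l;m) 3-j factors differ between A and B.
A: triangle coeff Δ(4,8,8) = 1/185175900; Σ_t [2,4]: t=2:+1/696729600 t=3:−1/78382080 t=4:+1/92897280 = -1/1791590400; (3j)²=11/151164 [(4 8 8; -2 4 -2)], sign=-1
B: triangle coeff Δ(4,8,8) = 1/185175900; Σ_t [0,3]: t=0:+1/139345920 t=1:−1/52254720 t=2:+1/174182400 t=3:−1/5748019200 = -7/1094860800; (3j)²=147/16796 [(4 8 8; 1 -4 3)], sign=+1
I_A²/I_B² = (11/151164)/(147/16796) = 11/1323

11/1323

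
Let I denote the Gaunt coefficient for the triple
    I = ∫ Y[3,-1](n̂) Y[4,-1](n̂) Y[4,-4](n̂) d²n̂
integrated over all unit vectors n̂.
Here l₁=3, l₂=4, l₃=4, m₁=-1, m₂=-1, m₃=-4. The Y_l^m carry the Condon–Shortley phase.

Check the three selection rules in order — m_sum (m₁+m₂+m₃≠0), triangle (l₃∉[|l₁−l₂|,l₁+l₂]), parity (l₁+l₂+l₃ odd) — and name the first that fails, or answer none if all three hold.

m_sum

m₁+m₂+m₃ = -1 − 1 − 4 = -6  ✗
triangle: |3−4|=1 ≤ l₃=4 ≤ 3+4=7
parity: l₁+l₂+l₃ = 11 is odd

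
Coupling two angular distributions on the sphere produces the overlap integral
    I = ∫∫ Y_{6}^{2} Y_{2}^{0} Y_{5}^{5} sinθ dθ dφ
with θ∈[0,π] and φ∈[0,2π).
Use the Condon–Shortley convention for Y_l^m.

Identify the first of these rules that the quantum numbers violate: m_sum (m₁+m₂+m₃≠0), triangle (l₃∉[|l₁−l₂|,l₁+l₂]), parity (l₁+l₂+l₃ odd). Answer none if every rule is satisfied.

m_sum

m₁+m₂+m₃ = 2 + 0 + 5 = 7  ✗
triangle: |6−2|=4 ≤ l₃=5 ≤ 6+2=8
parity: l₁+l₂+l₃ = 13 is odd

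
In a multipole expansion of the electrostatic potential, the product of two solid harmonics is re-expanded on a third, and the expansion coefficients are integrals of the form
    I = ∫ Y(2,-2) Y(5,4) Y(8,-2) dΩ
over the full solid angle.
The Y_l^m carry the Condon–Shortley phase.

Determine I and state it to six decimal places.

l₃=8 ∉ [3,7] — triangle fails ⇒ I = 0

0.000000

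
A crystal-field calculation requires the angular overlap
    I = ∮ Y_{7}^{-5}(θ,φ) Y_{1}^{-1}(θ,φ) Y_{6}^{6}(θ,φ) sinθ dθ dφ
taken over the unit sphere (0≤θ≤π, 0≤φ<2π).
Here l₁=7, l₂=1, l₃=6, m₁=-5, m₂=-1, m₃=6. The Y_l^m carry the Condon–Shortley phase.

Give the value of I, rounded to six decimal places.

-0.034990

Checks pass: Σm=0; 14 even; l₃=6∈[6,8].
(2·7+1)(2·1+1)(2·6+1) = 585
Δ: 2! 12! 0! / 15! → 1/1365
sum: t=1:−1/518400 = -1/518400
3j²(7 1 6; 0 0 0) = Δ·Π!·Σ² = 7/195  (sign -1)
sum: t=0:+1/958003200 = 1/958003200
3j²(7 1 6; -5 -1 6) = Δ·Π!·Σ² = 1/1365  (sign +1)
combine: 4πI² = 585·7/195·1/1365 = 1/65
take √, sign -1: I = -0.03498955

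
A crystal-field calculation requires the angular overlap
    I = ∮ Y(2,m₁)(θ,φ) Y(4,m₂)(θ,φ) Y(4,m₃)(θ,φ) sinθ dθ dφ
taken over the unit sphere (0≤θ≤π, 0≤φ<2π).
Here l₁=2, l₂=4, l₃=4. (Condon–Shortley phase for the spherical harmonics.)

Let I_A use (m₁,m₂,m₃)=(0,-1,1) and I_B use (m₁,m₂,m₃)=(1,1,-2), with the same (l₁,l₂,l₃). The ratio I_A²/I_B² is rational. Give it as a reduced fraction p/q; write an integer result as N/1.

289/243

Same 2,4,4: normalisation and zero-m 3j drop out of the ratio.
A: Δ: 2! 2! 6! / 11! → 1/13860; sum: t=0:+1/144 t=1:−1/48 t=2:+1/480 = -17/1440; 3j²(2 4 4; 0 -1 1) = Δ·Π!·Σ² = 289/13860  (sign +1)
B: Δ: 2! 2! 6! / 11! → 1/13860; sum: t=0:+1/240 t=1:−1/96 = -1/160; 3j²(2 4 4; 1 1 -2) = Δ·Π!·Σ² = 27/1540  (sign -1)
I_A²/I_B² = (289/13860)/(27/1540) = 289/243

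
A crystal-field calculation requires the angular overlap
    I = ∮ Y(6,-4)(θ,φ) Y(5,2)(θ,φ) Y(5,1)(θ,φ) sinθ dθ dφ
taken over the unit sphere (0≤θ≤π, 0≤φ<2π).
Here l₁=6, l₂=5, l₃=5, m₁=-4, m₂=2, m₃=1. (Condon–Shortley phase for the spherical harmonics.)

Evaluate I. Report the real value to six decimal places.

Σmᵢ = -1 ≠ 0, so the φ-integral vanishes; I = 0

0.000000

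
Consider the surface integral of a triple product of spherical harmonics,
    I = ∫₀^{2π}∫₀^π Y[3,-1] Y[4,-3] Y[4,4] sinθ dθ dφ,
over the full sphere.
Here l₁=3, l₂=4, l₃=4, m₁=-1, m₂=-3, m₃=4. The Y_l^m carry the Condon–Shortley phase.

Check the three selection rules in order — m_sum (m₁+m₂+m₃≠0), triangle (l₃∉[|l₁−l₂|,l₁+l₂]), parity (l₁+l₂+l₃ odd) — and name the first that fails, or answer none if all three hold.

parity

azimuthal sum: -1 − 3 + 4 = 0  ✓
1 ≤ 4 ≤ 7 (triangle on l)  ✓
L = 3 + 4 + 4 = 11 (odd)  ✗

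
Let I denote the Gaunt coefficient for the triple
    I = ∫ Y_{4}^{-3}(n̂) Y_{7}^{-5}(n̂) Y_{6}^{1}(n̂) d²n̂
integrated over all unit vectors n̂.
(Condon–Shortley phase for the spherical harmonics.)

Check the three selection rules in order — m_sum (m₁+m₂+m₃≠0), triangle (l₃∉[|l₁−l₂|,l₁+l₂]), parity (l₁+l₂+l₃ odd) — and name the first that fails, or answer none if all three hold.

m₁+m₂+m₃ = -3 − 5 + 1 = -7  ✗
triangle: |4−7|=3 ≤ l₃=6 ≤ 4+7=11
parity: l₁+l₂+l₃ = 17 is odd

m_sum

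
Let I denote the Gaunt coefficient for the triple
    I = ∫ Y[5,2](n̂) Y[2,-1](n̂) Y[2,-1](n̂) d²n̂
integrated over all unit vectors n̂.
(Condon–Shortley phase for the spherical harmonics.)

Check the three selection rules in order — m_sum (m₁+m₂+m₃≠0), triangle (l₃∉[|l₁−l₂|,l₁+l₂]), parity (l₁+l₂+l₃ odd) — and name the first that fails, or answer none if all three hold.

triangle

m₁+m₂+m₃ = 2 − 1 − 1 = 0  ✓
triangle: |5−2|=3 ≤ l₃=2 ≤ 5+2=7  ✗
parity: l₁+l₂+l₃ = 9 is odd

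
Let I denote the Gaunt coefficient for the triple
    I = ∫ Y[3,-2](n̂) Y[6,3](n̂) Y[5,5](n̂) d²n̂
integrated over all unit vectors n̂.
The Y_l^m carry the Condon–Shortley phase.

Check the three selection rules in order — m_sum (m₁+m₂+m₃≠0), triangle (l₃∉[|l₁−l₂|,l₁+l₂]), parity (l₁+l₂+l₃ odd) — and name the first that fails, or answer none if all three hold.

m_sum

m₁+m₂+m₃ = -2 + 3 + 5 = 6  ✗
triangle: |3−6|=3 ≤ l₃=5 ≤ 3+6=9
parity: l₁+l₂+l₃ = 14 is even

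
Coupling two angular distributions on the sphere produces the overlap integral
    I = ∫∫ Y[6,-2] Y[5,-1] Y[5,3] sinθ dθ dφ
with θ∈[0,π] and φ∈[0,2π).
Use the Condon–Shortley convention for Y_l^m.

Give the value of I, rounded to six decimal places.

-0.106727

Checks pass: Σm=0; 16 even; l₃=5∈[1,11].
(2·6+1)(2·5+1)(2·5+1) = 1573
Δ: 6! 6! 4! / 17! → 1/28588560
sum: t=1:−1/345600 t=2:+1/13824 t=3:−1/5184 t=4:+1/13824 t=5:−1/345600 = -7/129600
3j²(6 5 5; 0 0 0) = Δ·Π!·Σ² = 80/7293  (sign +1)
sum: t=2:+1/138240 t=3:−1/25920 t=4:+1/55296 = -11/829440
3j²(6 5 5; -2 -1 3) = Δ·Π!·Σ² = 11/1326  (sign -1)
combine: 4πI² = 1573·80/7293·11/1326 = 4840/33813
take √, sign -1: I = -0.10672739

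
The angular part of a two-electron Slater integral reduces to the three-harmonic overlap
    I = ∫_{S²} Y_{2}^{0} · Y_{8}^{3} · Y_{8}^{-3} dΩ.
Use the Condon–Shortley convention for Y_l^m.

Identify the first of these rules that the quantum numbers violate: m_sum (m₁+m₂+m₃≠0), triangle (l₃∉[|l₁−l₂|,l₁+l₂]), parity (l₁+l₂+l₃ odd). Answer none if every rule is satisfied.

azimuthal sum: 0 + 3 − 3 = 0  ✓
6 ≤ 8 ≤ 10 (triangle on l)  ✓
L = 2 + 8 + 8 = 18 (even)  ✓

none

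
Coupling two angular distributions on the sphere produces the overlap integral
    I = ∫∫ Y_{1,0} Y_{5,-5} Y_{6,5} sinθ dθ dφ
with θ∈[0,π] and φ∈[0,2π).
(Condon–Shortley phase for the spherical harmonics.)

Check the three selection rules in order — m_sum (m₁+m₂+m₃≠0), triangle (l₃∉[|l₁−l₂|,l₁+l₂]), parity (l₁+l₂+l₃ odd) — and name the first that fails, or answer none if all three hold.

none

Σmᵢ = 0  ✓
l₃∈[|l₁−l₂|,l₁+l₂]=[4,6], have l₃=6  ✓
Σlᵢ = 12 ⇒ even  ✓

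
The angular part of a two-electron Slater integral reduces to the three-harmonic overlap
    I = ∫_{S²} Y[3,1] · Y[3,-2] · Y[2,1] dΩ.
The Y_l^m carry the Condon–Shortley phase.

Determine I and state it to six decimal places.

Checks pass: Σm=0; 8 even; l₃=2∈[0,6].
(2·3+1)(2·3+1)(2·2+1) = 245
Δ: 4! 2! 2! / 9! → 1/3780
sum: t=1:−1/24 t=2:+1/4 t=3:−1/24 = 1/6
3j²(3 3 2; 0 0 0) = Δ·Π!·Σ² = 4/105  (sign +1)
sum: t=0:+1/48 t=1:−1/12 = -1/16
3j²(3 3 2; 1 -2 1) = Δ·Π!·Σ² = 1/28  (sign +1)
combine: 4πI² = 245·4/105·1/28 = 1/3
take √, sign +1: I = 0.16286750

0.162868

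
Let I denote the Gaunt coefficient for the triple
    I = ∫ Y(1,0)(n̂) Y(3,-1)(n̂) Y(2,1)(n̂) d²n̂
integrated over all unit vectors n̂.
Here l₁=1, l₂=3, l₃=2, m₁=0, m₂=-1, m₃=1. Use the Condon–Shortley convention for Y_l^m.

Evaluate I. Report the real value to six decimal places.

-0.233597

Checks pass: Σm=0; 6 even; l₃=2∈[2,4].
(2·1+1)(2·3+1)(2·2+1) = 105
Δ: 2! 0! 4! / 7! → 1/105
sum: t=1:−1/4 = -1/4
3j²(1 3 2; 0 0 0) = Δ·Π!·Σ² = 3/35  (sign -1)
sum: t=1:−1/6 = -1/6
3j²(1 3 2; 0 -1 1) = Δ·Π!·Σ² = 8/105  (sign +1)
combine: 4πI² = 105·3/35·8/105 = 24/35
take √, sign -1: I = -0.23359668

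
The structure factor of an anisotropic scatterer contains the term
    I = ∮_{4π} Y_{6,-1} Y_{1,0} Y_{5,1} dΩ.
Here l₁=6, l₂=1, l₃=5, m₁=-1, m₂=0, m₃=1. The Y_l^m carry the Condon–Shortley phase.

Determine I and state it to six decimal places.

-0.241725

Checks pass: Σm=0; 12 even; l₃=5∈[5,7].
(2·6+1)(2·1+1)(2·5+1) = 429
Δ: 2! 10! 0! / 13! → 1/858
sum: t=1:−1/14400 = -1/14400
3j²(6 1 5; 0 0 0) = Δ·Π!·Σ² = 6/143  (sign +1)
sum: t=1:−1/17280 = -1/17280
3j²(6 1 5; -1 0 1) = Δ·Π!·Σ² = 35/858  (sign -1)
combine: 4πI² = 429·6/143·35/858 = 105/143
take √, sign -1: I = -0.24172507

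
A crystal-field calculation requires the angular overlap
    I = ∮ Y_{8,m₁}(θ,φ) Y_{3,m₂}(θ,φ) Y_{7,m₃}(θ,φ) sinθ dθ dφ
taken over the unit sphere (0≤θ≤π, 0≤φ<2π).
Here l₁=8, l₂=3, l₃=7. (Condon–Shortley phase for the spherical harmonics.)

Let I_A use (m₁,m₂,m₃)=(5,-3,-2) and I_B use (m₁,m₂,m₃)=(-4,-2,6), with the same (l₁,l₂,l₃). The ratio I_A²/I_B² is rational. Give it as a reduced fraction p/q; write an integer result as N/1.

1650/529

Shared (l₁,l₂,l₃)=(8,3,7): N and (l;000)² cancel in I_A²/I_B².
A: Δ = 4!·12!·2!/19! = 1/5290740; Racah Σ t=0..0: t=0:+1/104509440 = 1/104509440; ⇒ 3j(8 3 7; 5 -3 -2)² = 275/13566, sgn -1
B: Δ = 4!·12!·2!/19! = 1/5290740; Racah Σ t=0..1: t=0:+1/11496038400 t=1:−1/479001600 = -23/11496038400; ⇒ 3j(8 3 7; -4 -2 6)² = 529/81396, sgn +1
I_A²/I_B² = (275/13566)/(529/81396) = 1650/529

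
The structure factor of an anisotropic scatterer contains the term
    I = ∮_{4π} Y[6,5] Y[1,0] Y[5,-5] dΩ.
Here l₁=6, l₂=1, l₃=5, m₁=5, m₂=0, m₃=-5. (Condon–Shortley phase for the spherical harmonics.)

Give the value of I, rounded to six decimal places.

m-sum 0 ✓  L=12 even ✓  5≤5≤7 ✓
Π(2lᵢ+1) = 13×3×11 = 429
triangle coeff Δ(6,1,5) = 1/858
Σ_t [1,1]: t=1:−1/14400 = -1/14400
(3j)²=6/143 [(6 1 5; 0 0 0)], sign=+1
Σ_t [1,1]: t=1:−1/3628800 = -1/3628800
(3j)²=1/78 [(6 1 5; 5 0 -5)], sign=-1
⇒ 4πI² = 3/13
I = (-1)√(3/13/(4π)) = -0.13551395

-0.135514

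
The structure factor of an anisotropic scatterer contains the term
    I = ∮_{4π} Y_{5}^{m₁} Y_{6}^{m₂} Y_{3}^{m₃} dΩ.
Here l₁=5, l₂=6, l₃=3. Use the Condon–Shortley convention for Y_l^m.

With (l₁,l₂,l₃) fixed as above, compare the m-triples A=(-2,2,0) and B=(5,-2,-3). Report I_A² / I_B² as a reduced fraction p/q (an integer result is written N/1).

Shared (l₁,l₂,l₃)=(5,6,3): N and (l;000)² cancel in I_A²/I_B².
A: Δ = 8!·2!·4!/15! = 1/675675; Racah Σ t=5..7: t=5:−1/8640 t=6:+1/5760 t=7:−1/60480 = 1/24192; ⇒ 3j(5 6 3; -2 2 0)² = 8/3003, sgn -1
B: Δ = 8!·2!·4!/15! = 1/675675; Racah Σ t=0..0: t=0:+1/1935360 = 1/1935360; ⇒ 3j(5 6 3; 5 -2 -3)² = 1/1001, sgn +1
I_A²/I_B² = (8/3003)/(1/1001) = 8/3

8/3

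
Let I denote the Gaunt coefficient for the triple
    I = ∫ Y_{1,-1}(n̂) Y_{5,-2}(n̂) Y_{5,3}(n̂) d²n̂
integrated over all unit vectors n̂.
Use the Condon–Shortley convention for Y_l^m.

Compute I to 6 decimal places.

0.000000

L=11 odd ⇒ parity kills the (l;000) factor ⇒ I = 0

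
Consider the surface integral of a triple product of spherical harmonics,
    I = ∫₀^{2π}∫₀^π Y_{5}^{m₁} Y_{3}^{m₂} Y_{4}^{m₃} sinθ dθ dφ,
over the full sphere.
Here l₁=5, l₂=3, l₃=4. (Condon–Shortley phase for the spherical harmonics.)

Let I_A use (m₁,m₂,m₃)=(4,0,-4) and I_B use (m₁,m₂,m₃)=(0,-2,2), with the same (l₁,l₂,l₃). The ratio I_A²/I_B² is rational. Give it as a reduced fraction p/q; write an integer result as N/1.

l's match ⇒ only the (l;m) 3-j factors differ between A and B.
A: triangle coeff Δ(5,3,4) = 1/180180; Σ_t [1,1]: t=1:−1/8640 = -1/8640; (3j)²=28/715 [(5 3 4; 4 0 -4)], sign=-1
B: triangle coeff Δ(5,3,4) = 1/180180; Σ_t [0,1]: t=0:+1/2880 t=1:−1/576 = -1/720; (3j)²=80/3003 [(5 3 4; 0 -2 2)], sign=-1
I_A²/I_B² = (28/715)/(80/3003) = 147/100

147/100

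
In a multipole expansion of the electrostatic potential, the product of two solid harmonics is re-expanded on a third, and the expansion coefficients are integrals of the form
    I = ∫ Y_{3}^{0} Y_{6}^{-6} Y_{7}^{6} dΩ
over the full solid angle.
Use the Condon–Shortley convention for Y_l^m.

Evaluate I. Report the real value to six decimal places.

-0.204043

m-sum 0 ✓  L=16 even ✓  3≤7≤9 ✓
Π(2lᵢ+1) = 7×13×15 = 1365
triangle coeff Δ(3,6,7) = 1/2042040
Σ_t [0,2]: t=0:+1/207360 t=1:−1/57600 t=2:+1/207360 = -1/129600
(3j)²=168/12155 [(3 6 7; 0 0 0)], sign=+1
Σ_t [0,0]: t=0:+1/43545600 = 1/43545600
(3j)²=33/1190 [(3 6 7; 0 -6 6)], sign=-1
⇒ 4πI² = 756/1445
I = (-1)√(756/1445/(4π)) = -0.20404316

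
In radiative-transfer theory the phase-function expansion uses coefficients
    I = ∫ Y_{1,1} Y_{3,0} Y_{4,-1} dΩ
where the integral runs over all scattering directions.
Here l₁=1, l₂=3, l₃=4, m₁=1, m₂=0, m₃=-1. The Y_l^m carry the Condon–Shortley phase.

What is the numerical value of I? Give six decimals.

m-sum 0 ✓  L=8 even ✓  2≤4≤4 ✓
Π(2lᵢ+1) = 3×7×9 = 189
triangle coeff Δ(1,3,4) = 1/252
Σ_t [0,0]: t=0:+1/36 = 1/36
(3j)²=4/63 [(1 3 4; 0 0 0)], sign=+1
Σ_t [0,0]: t=0:+1/72 = 1/72
(3j)²=5/126 [(1 3 4; 1 0 -1)], sign=-1
⇒ 4πI² = 10/21
I = (-1)√(10/21/(4π)) = -0.19466390

-0.194664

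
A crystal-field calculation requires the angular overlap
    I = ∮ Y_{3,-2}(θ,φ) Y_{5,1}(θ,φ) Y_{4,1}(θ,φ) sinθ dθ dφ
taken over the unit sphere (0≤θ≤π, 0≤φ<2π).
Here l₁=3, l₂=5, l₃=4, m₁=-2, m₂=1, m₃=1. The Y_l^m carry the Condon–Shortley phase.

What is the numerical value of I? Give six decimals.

Rules hold: Σm=0, L=12 even, 2≤4≤8.
N = 7·11·9 = 693
Δ = 4!·2!·6!/13! = 1/180180
Racah Σ t=1..3: t=1:−1/576 t=2:+1/144 t=3:−1/576 = 1/288
⇒ 3j(3 5 4; 0 0 0)² = 20/1001, sgn +1
Racah Σ t=3..4: t=3:−1/432 t=4:+1/1152 = -5/3456
⇒ 3j(3 5 4; -2 1 1)² = 625/36036, sgn +1
4πI² = N·(3j₀)²·(3jₘ)² = 3125/13013
I = +1·√(0.240144/4π) = 0.13823925

0.138239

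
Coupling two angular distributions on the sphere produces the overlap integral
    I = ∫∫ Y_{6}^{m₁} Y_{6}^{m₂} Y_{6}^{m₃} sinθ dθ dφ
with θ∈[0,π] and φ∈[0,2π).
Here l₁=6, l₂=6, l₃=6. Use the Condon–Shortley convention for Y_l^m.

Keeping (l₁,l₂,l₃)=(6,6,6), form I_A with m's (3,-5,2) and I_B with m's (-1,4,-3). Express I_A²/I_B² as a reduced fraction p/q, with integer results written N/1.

44/125

Shared (l₁,l₂,l₃)=(6,6,6): N and (l;000)² cancel in I_A²/I_B².
A: Δ = 6!·6!·6!/19! = 1/325909584; Racah Σ t=0..1: t=0:+1/3110400 t=1:−1/4147200 = 1/12441600; ⇒ 3j(6 6 6; 3 -5 2)² = 7/4199, sgn +1
B: Δ = 6!·6!·6!/19! = 1/325909584; Racah Σ t=4..6: t=4:+1/1244160 t=5:−1/691200 t=6:+1/4147200 = -1/2488320; ⇒ 3j(6 6 6; -1 4 -3)² = 875/184756, sgn +1
I_A²/I_B² = (7/4199)/(875/184756) = 44/125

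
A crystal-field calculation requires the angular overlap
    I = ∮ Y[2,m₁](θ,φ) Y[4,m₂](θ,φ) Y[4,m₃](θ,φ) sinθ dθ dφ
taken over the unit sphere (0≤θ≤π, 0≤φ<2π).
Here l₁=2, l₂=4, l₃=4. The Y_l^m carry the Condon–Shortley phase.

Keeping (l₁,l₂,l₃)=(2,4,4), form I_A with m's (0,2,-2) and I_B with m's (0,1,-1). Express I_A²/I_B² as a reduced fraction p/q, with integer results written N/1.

64/289

Same 2,4,4: normalisation and zero-m 3j drop out of the ratio.
A: Δ: 2! 2! 6! / 11! → 1/13860; sum: t=0:+1/2880 t=1:−1/120 t=2:+1/192 = -1/360; 3j²(2 4 4; 0 2 -2) = Δ·Π!·Σ² = 16/3465  (sign -1)
B: Δ: 2! 2! 6! / 11! → 1/13860; sum: t=0:+1/480 t=1:−1/48 t=2:+1/144 = -17/1440; 3j²(2 4 4; 0 1 -1) = Δ·Π!·Σ² = 289/13860  (sign +1)
I_A²/I_B² = (16/3465)/(289/13860) = 64/289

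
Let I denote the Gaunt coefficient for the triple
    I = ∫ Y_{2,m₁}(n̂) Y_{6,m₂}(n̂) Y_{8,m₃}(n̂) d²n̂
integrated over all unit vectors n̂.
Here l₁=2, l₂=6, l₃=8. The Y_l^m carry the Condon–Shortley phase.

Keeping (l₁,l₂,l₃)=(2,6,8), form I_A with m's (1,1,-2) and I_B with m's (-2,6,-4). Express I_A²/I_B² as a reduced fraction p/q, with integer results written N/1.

Shared (l₁,l₂,l₃)=(2,6,8): N and (l;000)² cancel in I_A²/I_B².
A: Δ = 0!·4!·12!/17! = 1/30940; Racah Σ t=0..0: t=0:+1/3628800 = 1/3628800; ⇒ 3j(2 6 8; 1 1 -2)² = 36/1547, sgn +1
B: Δ = 0!·4!·12!/17! = 1/30940; Racah Σ t=0..0: t=0:+1/11496038400 = 1/11496038400; ⇒ 3j(2 6 8; -2 6 -4)² = 1/30940, sgn +1
I_A²/I_B² = (36/1547)/(1/30940) = 720/1

720/1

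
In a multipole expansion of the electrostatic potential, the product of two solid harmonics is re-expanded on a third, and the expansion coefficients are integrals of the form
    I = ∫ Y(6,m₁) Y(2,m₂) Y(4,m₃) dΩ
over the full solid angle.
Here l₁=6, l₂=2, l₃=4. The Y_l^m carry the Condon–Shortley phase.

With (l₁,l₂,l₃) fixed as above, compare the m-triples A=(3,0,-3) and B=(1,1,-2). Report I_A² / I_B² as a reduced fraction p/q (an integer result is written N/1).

Shared (l₁,l₂,l₃)=(6,2,4): N and (l;000)² cancel in I_A²/I_B².
A: Δ = 4!·8!·0!/13! = 1/6435; Racah Σ t=2..2: t=2:+1/20160 = 1/20160; ⇒ 3j(6 2 4; 3 0 -3)² = 12/715, sgn -1
B: Δ = 4!·8!·0!/13! = 1/6435; Racah Σ t=3..3: t=3:−1/8640 = -1/8640; ⇒ 3j(6 2 4; 1 1 -2)² = 14/1287, sgn -1
I_A²/I_B² = (12/715)/(14/1287) = 54/35

54/35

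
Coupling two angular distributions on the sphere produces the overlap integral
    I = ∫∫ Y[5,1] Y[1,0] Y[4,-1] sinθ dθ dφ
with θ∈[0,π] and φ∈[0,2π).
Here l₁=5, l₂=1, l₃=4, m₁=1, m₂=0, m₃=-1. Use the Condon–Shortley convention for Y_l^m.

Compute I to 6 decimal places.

-0.240571

m-sum 0 ✓  L=10 even ✓  4≤4≤6 ✓
Π(2lᵢ+1) = 11×3×9 = 297
triangle coeff Δ(5,1,4) = 1/495
Σ_t [1,1]: t=1:−1/576 = -1/576
(3j)²=5/99 [(5 1 4; 0 0 0)], sign=-1
Σ_t [1,1]: t=1:−1/720 = -1/720
(3j)²=8/165 [(5 1 4; 1 0 -1)], sign=+1
⇒ 4πI² = 8/11
I = (-1)√(8/11/(4π)) = -0.24057125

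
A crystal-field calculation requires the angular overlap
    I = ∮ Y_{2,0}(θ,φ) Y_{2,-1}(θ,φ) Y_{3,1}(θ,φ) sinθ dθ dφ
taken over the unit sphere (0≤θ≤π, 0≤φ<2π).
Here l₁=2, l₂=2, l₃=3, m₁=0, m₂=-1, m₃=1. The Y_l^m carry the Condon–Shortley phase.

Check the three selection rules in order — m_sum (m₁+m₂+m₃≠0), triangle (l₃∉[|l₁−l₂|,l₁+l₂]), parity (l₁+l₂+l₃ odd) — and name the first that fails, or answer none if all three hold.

azimuthal sum: 0 − 1 + 1 = 0  ✓
0 ≤ 3 ≤ 4 (triangle on l)  ✓
L = 2 + 2 + 3 = 7 (odd)  ✗

parity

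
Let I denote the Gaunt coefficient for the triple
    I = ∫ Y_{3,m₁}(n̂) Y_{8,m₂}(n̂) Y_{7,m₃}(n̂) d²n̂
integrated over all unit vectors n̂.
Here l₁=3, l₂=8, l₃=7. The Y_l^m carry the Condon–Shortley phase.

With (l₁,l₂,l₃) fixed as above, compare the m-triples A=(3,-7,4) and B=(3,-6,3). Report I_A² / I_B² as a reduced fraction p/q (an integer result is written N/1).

15/22

Shared (l₁,l₂,l₃)=(3,8,7): N and (l;000)² cancel in I_A²/I_B².
A: Δ = 4!·2!·12!/19! = 1/5290740; Racah Σ t=0..0: t=0:+1/1916006400 = 1/1916006400; ⇒ 3j(3 8 7; 3 -7 4)² = 15/1292, sgn -1
B: Δ = 4!·2!·12!/19! = 1/5290740; Racah Σ t=0..0: t=0:+1/348364800 = 1/348364800; ⇒ 3j(3 8 7; 3 -6 3)² = 11/646, sgn +1
I_A²/I_B² = (15/1292)/(11/646) = 15/22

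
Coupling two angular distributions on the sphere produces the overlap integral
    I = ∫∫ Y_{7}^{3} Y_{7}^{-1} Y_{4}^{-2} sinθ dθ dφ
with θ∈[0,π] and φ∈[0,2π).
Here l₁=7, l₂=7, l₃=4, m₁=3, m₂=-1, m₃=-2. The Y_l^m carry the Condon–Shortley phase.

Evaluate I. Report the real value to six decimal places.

Rules hold: Σm=0, L=18 even, 0≤4≤14.
N = 15·15·9 = 2025
Δ = 10!·4!·4!/19! = 1/58198140
Racah Σ t=3..7: t=3:−1/17418240 t=4:+1/622080 t=5:−1/230400 t=6:+1/622080 t=7:−1/17418240 = -1/806400
⇒ 3j(7 7 4; 0 0 0)² = 2268/230945, sgn -1
Racah Σ t=2..4: t=2:+1/7741440 t=3:−1/1088640 t=4:+1/1658880 = -13/69672960
⇒ 3j(7 7 4; 3 -1 -2)² = 325/149226, sgn -1
4πI² = N·(3j₀)²·(3jₘ)² = 546750/12623809
I = +1·√(0.043311/4π) = 0.05870759

0.058708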